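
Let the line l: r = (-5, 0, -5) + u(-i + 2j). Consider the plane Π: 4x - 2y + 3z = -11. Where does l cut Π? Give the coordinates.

Substitute r = (-5, 0, -5) + t(-1, 2, 0) into the plane: -35 + (-8)t = -11, so t = -3.
Intersection: (-5, 0, -5) + (-3)·(-1, 2, 0) = (-2, -6, -5).

(-2, -6, -5)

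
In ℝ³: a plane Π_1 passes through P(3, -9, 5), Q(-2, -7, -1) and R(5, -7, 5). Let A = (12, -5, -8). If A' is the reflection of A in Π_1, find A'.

(0, 7, 6)

PQ = (-5, 2, -6), PR = (2, 2, 0); a normal to Π_1 is PQ × PR = (12, -12, -14).
Using P: Π_1 has equation 12x - 12y - 14z = 74.
λ = (n·A − d)/|n|² = (316 − 74)/484 = 1/2.
Reflection = A − 2λn = (12, -5, -8) − 1·(12, -12, -14) = (0, 7, 6).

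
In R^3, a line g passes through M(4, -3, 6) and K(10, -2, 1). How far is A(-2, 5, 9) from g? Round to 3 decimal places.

8.898

A direction vector for g is K − M = (6, 1, -5).
Taking (4, -3, 6) on g with direction v = (6, 1, -5): w = A − (4, -3, 6) = (-6, 8, 3), and w × v = (-43, -12, -54).
Distance = |w × v| / |v| = √4909 / √62 ≈ 8.898.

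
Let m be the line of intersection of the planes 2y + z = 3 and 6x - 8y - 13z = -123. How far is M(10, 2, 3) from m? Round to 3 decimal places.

Direction of m: (0, 2, 1) × (6, -8, -13) = (-18, 6, -12).
A point on m: solving the two plane equations with x = -8 gives (-8, -2, 7).
Taking (-8, -2, 7) on m with direction v = (-18, 6, -12): w = M − (-8, -2, 7) = (18, 4, -4), and w × v = (-24, 288, 180).
Distance = |w × v| / |v| = √115920 / √504 ≈ 15.166.

15.166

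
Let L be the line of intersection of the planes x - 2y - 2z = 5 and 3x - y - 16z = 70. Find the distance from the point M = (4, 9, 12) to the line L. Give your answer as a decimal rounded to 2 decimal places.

Direction of L: (1, -2, -2) × (3, -1, -16) = (30, 10, 5).
A point on L: solving the two plane equations with x = 9 gives (9, 5, -3).
Taking (9, 5, -3) on L with direction v = (30, 10, 5): w = M − (9, 5, -3) = (-5, 4, 15), and w × v = (-130, 475, -170).
Distance = |w × v| / |v| = √271425 / √1025 ≈ 16.27.

16.27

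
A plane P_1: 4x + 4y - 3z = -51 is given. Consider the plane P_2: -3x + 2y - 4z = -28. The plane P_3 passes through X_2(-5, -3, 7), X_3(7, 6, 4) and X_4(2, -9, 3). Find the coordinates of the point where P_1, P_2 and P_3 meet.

(-2, -7, 5)

X_2X_3 = (12, 9, -3), X_2X_4 = (7, -6, -4); a normal to P_3 is X_2X_3 × X_2X_4 = (-54, 27, -135).
Using X_2: P_3 has equation -54x + 27y - 135z = -756.
Solving the 3×3 linear system 4x + 4y - 3z = -51, -3x + 2y - 4z = -28, -54x + 27y - 135z = -756 (e.g. by elimination or Cramer's rule, determinant = -1485) gives (-2, -7, 5).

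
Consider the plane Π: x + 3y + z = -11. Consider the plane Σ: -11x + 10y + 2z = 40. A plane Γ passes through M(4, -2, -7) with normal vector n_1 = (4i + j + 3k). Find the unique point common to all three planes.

(-6, -4, 7)

Γ: n_1·r = n_1·M gives 4x + y + 3z = -7.
Solving the 3×3 linear system x + 3y + z = -11, -11x + 10y + 2z = 40, 4x + y + 3z = -7 (e.g. by elimination or Cramer's rule, determinant = 100) gives (-6, -4, 7).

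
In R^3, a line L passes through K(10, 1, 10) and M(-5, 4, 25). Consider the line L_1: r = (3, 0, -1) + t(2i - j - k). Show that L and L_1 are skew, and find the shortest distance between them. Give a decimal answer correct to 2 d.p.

A direction vector for L is M − K = (-15, 3, 15).
Common perpendicular direction n = (-15, 3, 15) × (2, -1, -1) = (12, 15, 9).
With w = (3, 0, -1) − (10, 1, 10) = (-7, -1, -11), w · n = -198.
Since n ≠ 0 the lines are not parallel, and w · n = -198 ≠ 0 so they do not intersect; hence they are skew.
Distance = |w · n| / |n| = |-198| / √450 ≈ 9.33.

9.33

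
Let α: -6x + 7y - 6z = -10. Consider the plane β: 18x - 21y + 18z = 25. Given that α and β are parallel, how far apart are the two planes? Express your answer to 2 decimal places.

0.15

Rescale β by 1/(-3): -6x + 7y - 6z = -25/3. Then distance = |-10 − (-25/3)| / √121 ≈ 0.15.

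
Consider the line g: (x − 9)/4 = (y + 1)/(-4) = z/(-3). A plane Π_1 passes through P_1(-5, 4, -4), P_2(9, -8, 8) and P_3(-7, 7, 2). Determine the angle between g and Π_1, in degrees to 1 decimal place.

g has direction (4, -4, -3) through (9, -1, 0).
P_1P_2 = (14, -12, 12), P_1P_3 = (-2, 3, 6); a normal to Π_1 is P_1P_2 × P_1P_3 = (-108, -108, 18).
Using P_1: Π_1 has equation -108x - 108y + 18z = 36.
sin θ = |n·v| / (|n||v|) = |-54| / (√23652 · √41) = 0.05484.
θ ≈ 3.1°.

3.1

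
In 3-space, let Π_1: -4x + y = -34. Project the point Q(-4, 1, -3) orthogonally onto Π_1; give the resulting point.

Foot = Q − λn with λ = (n·Q − d)/|n|² = (17 − (-34))/17 = 3.
Foot = (-4, 1, -3) − 3·(-4, 1, 0) = (8, -2, -3).

(8, -2, -3)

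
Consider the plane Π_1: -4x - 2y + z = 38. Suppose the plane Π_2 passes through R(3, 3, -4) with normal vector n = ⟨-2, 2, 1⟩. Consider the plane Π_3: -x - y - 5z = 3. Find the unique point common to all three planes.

(-5, -8, 2)

Π_2: n·r = n·R gives -2x + 2y + z = -4.
Solving the 3×3 linear system -4x - 2y + z = 38, -2x + 2y + z = -4, -x - y - 5z = 3 (e.g. by elimination or Cramer's rule, determinant = 62) gives (-5, -8, 2).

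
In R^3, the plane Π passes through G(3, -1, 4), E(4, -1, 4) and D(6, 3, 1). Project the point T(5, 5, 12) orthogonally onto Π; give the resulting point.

GE = (1, 0, 0), GD = (3, 4, -3); a normal to Π is GE × GD = (0, 3, 4).
Using G: Π has equation 3y + 4z = 13.
Foot = T − λn with λ = (n·T − d)/|n|² = (63 − 13)/25 = 2.
Foot = (5, 5, 12) − 2·(0, 3, 4) = (5, -1, 4).

(5, -1, 4)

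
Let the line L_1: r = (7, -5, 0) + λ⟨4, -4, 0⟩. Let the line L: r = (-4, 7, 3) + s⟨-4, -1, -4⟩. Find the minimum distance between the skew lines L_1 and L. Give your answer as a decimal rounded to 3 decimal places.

1.457

Common perpendicular direction n = (4, -4, 0) × (-4, -1, -4) = (16, 16, -20).
With w = (-4, 7, 3) − (7, -5, 0) = (-11, 12, 3), w · n = -44.
Distance = |w · n| / |n| = |-44| / √912 ≈ 1.457.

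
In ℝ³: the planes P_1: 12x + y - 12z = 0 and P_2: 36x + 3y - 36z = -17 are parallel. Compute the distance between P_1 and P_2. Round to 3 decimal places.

0.333

Rescale P_2 by 1/3: 12x + y - 12z = -17/3. Then distance = |0 − (-17/3)| / √289 ≈ 0.333.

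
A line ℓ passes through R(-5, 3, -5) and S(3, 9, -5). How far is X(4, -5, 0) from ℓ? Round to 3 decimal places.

A direction vector for ℓ is S − R = (8, 6, 0).
Taking (-5, 3, -5) on ℓ with direction v = (8, 6, 0): w = X − (-5, 3, -5) = (9, -8, 5), and w × v = (-30, 40, 118).
Distance = |w × v| / |v| = √16424 / √100 ≈ 12.816.

12.816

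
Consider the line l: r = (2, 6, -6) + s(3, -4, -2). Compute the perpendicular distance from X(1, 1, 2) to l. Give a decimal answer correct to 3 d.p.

Taking (2, 6, -6) on l with direction v = (3, -4, -2): w = X − (2, 6, -6) = (-1, -5, 8), and w × v = (42, 22, 19).
Distance = |w × v| / |v| = √2609 / √29 ≈ 9.485.

9.485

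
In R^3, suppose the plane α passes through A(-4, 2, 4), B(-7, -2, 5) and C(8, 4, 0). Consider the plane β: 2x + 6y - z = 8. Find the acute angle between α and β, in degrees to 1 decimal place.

87.2

AB = (-3, -4, 1), AC = (12, 2, -4); a normal to α is AB × AC = (14, 0, 42).
Using A: α has equation 14x + 42z = 112.
cos θ = |n₁·n₂| / (|n₁||n₂|) = |-14| / (√1960 · √41).
θ = arccos(0.04939) ≈ 87.2°.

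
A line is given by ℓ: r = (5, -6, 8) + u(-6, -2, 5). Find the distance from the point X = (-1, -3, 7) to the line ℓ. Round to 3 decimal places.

Taking (5, -6, 8) on ℓ with direction v = (-6, -2, 5): w = X − (5, -6, 8) = (-6, 3, -1), and w × v = (13, 36, 30).
Distance = |w × v| / |v| = √2365 / √65 ≈ 6.032.

6.032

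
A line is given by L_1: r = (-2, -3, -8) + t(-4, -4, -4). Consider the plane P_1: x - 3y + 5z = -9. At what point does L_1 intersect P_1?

(6, 5, 0)

Substitute r = (-2, -3, -8) + t(-4, -4, -4) into the plane: -33 + (-12)t = -9, so t = -2.
Intersection: (-2, -3, -8) + (-2)·(-4, -4, -4) = (6, 5, 0).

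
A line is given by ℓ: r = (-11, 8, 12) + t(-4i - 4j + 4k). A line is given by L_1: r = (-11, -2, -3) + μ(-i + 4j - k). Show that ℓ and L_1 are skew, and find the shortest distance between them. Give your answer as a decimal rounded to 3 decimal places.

Common perpendicular direction n = (-4, -4, 4) × (-1, 4, -1) = (-12, -8, -20).
With w = (-11, -2, -3) − (-11, 8, 12) = (0, -10, -15), w · n = 380.
Since n ≠ 0 the lines are not parallel, and w · n = 380 ≠ 0 so they do not intersect; hence they are skew.
Distance = |w · n| / |n| = |380| / √608 ≈ 15.411.

15.411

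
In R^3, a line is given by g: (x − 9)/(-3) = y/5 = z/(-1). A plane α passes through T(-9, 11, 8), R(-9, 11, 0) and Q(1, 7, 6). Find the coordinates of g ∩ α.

g has direction (-3, 5, -1) through (9, 0, 0).
TR = (0, 0, -8), TQ = (10, -4, -2); a normal to α is TR × TQ = (-32, -80, 0).
Using T: α has equation -32x - 80y = -592.
Substitute r = (9, 0, 0) + t(-3, 5, -1) into the plane: -288 + (-304)t = -592, so t = 1.
Intersection: (9, 0, 0) + 1·(-3, 5, -1) = (6, 5, -1).

(6, 5, -1)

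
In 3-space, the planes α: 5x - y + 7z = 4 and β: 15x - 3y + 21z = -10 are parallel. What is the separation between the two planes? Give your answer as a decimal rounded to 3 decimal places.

Rescale β by 1/3: 5x - y + 7z = -10/3. Then distance = |4 − (-10/3)| / √75 ≈ 0.847.

0.847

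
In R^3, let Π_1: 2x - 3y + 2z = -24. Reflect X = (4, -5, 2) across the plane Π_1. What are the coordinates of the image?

(-8, 13, -10)

λ = (n·X − d)/|n|² = (27 − (-24))/17 = 3.
Reflection = X − 2λn = (4, -5, 2) − 6·(2, -3, 2) = (-8, 13, -10).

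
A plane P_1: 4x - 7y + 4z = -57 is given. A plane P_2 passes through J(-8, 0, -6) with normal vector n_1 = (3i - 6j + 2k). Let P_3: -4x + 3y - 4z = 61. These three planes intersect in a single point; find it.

(-10, -1, -6)

P_2: n_1·r = n_1·J gives 3x - 6y + 2z = -36.
Solving the 3×3 linear system 4x - 7y + 4z = -57, 3x - 6y + 2z = -36, -4x + 3y - 4z = 61 (e.g. by elimination or Cramer's rule, determinant = -16) gives (-10, -1, -6).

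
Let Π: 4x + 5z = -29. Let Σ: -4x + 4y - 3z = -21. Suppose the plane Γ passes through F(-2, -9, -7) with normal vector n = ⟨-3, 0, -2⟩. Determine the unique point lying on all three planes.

Γ: n·r = n·F gives -3x - 2z = 20.
Solving the 3×3 linear system 4x + 5z = -29, -4x + 4y - 3z = -21, -3x - 2z = 20 (e.g. by elimination or Cramer's rule, determinant = 28) gives (-6, -12, -1).

(-6, -12, -1)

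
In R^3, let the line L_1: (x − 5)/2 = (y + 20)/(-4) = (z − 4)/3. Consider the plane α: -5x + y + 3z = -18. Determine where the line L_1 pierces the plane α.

(-1, -8, -5)

L_1 has direction (2, -4, 3) through (5, -20, 4).
Substitute r = (5, -20, 4) + t(2, -4, 3) into the plane: -33 + (-5)t = -18, so t = -3.
Intersection: (5, -20, 4) + (-3)·(2, -4, 3) = (-1, -8, -5).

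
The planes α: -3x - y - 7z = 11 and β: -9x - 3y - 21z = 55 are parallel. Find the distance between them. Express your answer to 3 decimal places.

Rescale β by 1/3: -3x - y - 7z = 55/3. Then distance = |11 − (55/3)| / √59 ≈ 0.955.

0.955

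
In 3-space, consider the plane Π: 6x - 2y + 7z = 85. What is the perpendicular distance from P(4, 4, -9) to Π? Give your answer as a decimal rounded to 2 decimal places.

13.99

n·P − d = (6)·(4) + (-2)·(4) + (7)·(-9) − 85 = -132; |n| = √89.
Distance = |-132| / √89 = 132/√89 ≈ 13.99.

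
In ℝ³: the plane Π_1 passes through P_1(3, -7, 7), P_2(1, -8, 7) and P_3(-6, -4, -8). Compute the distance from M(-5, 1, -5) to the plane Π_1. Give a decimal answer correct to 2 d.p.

P_1P_2 = (-2, -1, 0), P_1P_3 = (-9, 3, -15); a normal to Π_1 is P_1P_2 × P_1P_3 = (15, -30, -15).
Using P_1: Π_1 has equation 15x - 30y - 15z = 150.
n·M − d = (15)·(-5) + (-30)·(1) + (-15)·(-5) − 150 = -180; |n| = √1350.
Distance = |-180| / √1350 = 180/√1350 ≈ 4.90.

4.90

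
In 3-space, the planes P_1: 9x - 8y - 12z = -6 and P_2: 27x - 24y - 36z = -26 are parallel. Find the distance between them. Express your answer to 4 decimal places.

Rescale P_2 by 1/3: 9x - 8y - 12z = -26/3. Then distance = |-6 − (-26/3)| / √289 ≈ 0.1569.

0.1569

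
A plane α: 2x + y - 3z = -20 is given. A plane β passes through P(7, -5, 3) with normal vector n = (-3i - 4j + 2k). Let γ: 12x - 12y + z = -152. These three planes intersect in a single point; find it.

(-7, 6, 4)

β: n·r = n·P gives -3x - 4y + 2z = 5.
Solving the 3×3 linear system 2x + y - 3z = -20, -3x - 4y + 2z = 5, 12x - 12y + z = -152 (e.g. by elimination or Cramer's rule, determinant = -185) gives (-7, 6, 4).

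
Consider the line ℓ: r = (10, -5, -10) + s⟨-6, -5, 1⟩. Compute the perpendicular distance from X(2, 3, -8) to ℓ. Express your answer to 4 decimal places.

Taking (10, -5, -10) on ℓ with direction v = (-6, -5, 1): w = X − (10, -5, -10) = (-8, 8, 2), and w × v = (18, -4, 88).
Distance = |w × v| / |v| = √8084 / √62 ≈ 11.4187.

11.4187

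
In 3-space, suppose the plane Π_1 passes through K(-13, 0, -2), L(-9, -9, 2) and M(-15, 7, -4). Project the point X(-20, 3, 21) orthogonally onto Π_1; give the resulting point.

KL = (4, -9, 4), KM = (-2, 7, -2); a normal to Π_1 is KL × KM = (-10, 0, 10).
Using K: Π_1 has equation -10x + 10z = 110.
Foot = X − λn with λ = (n·X − d)/|n|² = (410 − 110)/200 = 3/2.
Foot = (-20, 3, 21) − (3/2)·(-10, 0, 10) = (-5, 3, 6).

(-5, 3, 6)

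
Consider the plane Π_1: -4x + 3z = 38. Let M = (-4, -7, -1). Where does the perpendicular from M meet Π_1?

(-8, -7, 2)

Foot = M − λn with λ = (n·M − d)/|n|² = (13 − 38)/25 = -1.
Foot = (-4, -7, -1) − (-1)·(-4, 0, 3) = (-8, -7, 2).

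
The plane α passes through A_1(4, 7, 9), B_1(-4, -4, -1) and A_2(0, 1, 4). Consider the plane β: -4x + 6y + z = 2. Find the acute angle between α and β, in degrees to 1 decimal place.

A_1B_1 = (-8, -11, -10), A_1A_2 = (-4, -6, -5); a normal to α is A_1B_1 × A_1A_2 = (-5, 0, 4).
Using A_1: α has equation -5x + 4z = 16.
cos θ = |n₁·n₂| / (|n₁||n₂|) = |24| / (√41 · √53).
θ = arccos(0.51485) ≈ 59.0°.

59.0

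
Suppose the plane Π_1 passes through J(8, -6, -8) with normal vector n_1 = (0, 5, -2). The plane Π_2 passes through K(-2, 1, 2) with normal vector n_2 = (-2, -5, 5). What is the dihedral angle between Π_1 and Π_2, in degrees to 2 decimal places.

Π_1: n_1·r = n_1·J gives 5y - 2z = -14.
Π_2: n_2·r = n_2·K gives -2x - 5y + 5z = 9.
cos θ = |n₁·n₂| / (|n₁||n₂|) = |-35| / (√29 · √54).
θ = arccos(0.88445) ≈ 27.82°.

27.82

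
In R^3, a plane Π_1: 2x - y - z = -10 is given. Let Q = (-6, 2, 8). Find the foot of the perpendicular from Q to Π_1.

(-2, 0, 6)

Foot = Q − λn with λ = (n·Q − d)/|n|² = (-22 − (-10))/6 = -2.
Foot = (-6, 2, 8) − (-2)·(2, -1, -1) = (-2, 0, 6).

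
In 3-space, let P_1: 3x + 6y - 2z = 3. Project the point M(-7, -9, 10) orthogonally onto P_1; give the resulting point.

(-1, 3, 6)

Foot = M − λn with λ = (n·M − d)/|n|² = (-95 − 3)/49 = -2.
Foot = (-7, -9, 10) − (-2)·(3, 6, -2) = (-1, 3, 6).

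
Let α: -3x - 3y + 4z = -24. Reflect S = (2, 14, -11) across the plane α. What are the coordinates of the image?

(-10, 2, 5)

λ = (n·S − d)/|n|² = (-92 − (-24))/34 = -2.
Reflection = S − 2λn = (2, 14, -11) − (-4)·(-3, -3, 4) = (-10, 2, 5).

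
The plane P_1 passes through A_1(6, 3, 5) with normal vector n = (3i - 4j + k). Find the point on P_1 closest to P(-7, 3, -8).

P_1: n·r = n·A_1 gives 3x - 4y + z = 11.
Foot = P − λn with λ = (n·P − d)/|n|² = (-41 − 11)/26 = -2.
Foot = (-7, 3, -8) − (-2)·(3, -4, 1) = (-1, -5, -6).

(-1, -5, -6)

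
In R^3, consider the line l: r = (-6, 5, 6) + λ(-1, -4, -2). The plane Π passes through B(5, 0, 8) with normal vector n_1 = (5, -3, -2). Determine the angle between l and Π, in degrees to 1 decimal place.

22.9

Π: n_1·r = n_1·B gives 5x - 3y - 2z = 9.
sin θ = |n·v| / (|n||v|) = |11| / (√38 · √21) = 0.38940.
θ ≈ 22.9°.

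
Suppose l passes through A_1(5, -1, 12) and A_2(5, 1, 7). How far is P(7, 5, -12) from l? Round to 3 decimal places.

A direction vector for l is A_2 − A_1 = (0, 2, -5).
Taking (5, -1, 12) on l with direction v = (0, 2, -5): w = P − (5, -1, 12) = (2, 6, -24), and w × v = (18, 10, 4).
Distance = |w × v| / |v| = √440 / √29 ≈ 3.895.

3.895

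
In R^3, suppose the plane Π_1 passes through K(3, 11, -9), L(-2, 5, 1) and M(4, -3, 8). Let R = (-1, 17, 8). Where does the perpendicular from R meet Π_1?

KL = (-5, -6, 10), KM = (1, -14, 17); a normal to Π_1 is KL × KM = (38, 95, 76).
Using K: Π_1 has equation 38x + 95y + 76z = 475.
Foot = R − λn with λ = (n·R − d)/|n|² = (2185 − 475)/16245 = 2/19.
Foot = (-1, 17, 8) − (2/19)·(38, 95, 76) = (-5, 7, 0).

(-5, 7, 0)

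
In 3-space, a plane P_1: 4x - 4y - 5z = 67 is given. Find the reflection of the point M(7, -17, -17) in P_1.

λ = (n·M − d)/|n|² = (181 − 67)/57 = 2.
Reflection = M − 2λn = (7, -17, -17) − 4·(4, -4, -5) = (-9, -1, 3).

(-9, -1, 3)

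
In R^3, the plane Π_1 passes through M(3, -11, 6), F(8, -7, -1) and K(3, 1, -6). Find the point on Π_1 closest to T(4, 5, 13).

(-2, -5, 3)

MF = (5, 4, -7), MK = (0, 12, -12); a normal to Π_1 is MF × MK = (36, 60, 60).
Using M: Π_1 has equation 36x + 60y + 60z = -192.
Foot = T − λn with λ = (n·T − d)/|n|² = (1224 − (-192))/8496 = 1/6.
Foot = (4, 5, 13) − (1/6)·(36, 60, 60) = (-2, -5, 3).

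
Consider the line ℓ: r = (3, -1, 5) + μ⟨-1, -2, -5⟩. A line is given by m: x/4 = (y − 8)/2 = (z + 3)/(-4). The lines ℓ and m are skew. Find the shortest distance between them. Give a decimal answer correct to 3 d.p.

m has direction (4, 2, -4) through (0, 8, -3).
Common perpendicular direction n = (-1, -2, -5) × (4, 2, -4) = (18, -24, 6).
With w = (0, 8, -3) − (3, -1, 5) = (-3, 9, -8), w · n = -318.
Distance = |w · n| / |n| = |-318| / √936 ≈ 10.394.

10.394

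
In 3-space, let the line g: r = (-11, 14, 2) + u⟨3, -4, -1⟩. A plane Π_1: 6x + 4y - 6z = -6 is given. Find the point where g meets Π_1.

Substitute r = (-11, 14, 2) + t(3, -4, -1) into the plane: -22 + 8t = -6, so t = 2.
Intersection: (-11, 14, 2) + 2·(3, -4, -1) = (-5, 6, 0).

(-5, 6, 0)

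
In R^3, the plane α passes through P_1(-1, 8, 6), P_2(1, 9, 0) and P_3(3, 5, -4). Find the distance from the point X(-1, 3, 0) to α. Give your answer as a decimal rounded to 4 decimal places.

2.6667

P_1P_2 = (2, 1, -6), P_1P_3 = (4, -3, -10); a normal to α is P_1P_2 × P_1P_3 = (-28, -4, -10).
Using P_1: α has equation -28x - 4y - 10z = -64.
n·X − d = (-28)·(-1) + (-4)·(3) + (-10)·(0) − (-64) = 80; |n| = √900.
Distance = |80| / √900 = 80/√900 ≈ 2.6667.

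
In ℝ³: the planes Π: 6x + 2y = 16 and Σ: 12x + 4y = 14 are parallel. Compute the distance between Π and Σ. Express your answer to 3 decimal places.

Rescale Σ by 1/2: 6x + 2y = 7. Then distance = |16 − 7| / √40 ≈ 1.423.

1.423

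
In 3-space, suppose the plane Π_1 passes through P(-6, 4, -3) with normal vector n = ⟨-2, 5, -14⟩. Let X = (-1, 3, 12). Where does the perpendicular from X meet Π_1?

(-3, 8, -2)

Π_1: n·r = n·P gives -2x + 5y - 14z = 74.
Foot = X − λn with λ = (n·X − d)/|n|² = (-151 − 74)/225 = -1.
Foot = (-1, 3, 12) − (-1)·(-2, 5, -14) = (-3, 8, -2).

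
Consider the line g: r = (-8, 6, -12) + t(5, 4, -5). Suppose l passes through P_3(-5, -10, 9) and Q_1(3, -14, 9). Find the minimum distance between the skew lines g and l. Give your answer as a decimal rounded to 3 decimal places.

7.465

A direction vector for l is Q_1 − P_3 = (8, -4, 0).
Common perpendicular direction n = (5, 4, -5) × (8, -4, 0) = (-20, -40, -52).
With w = (-5, -10, 9) − (-8, 6, -12) = (3, -16, 21), w · n = -512.
Distance = |w · n| / |n| = |-512| / √4704 ≈ 7.465.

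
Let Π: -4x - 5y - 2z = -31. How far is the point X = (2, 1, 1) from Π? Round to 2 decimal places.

n·X − d = (-4)·(2) + (-5)·(1) + (-2)·(1) − (-31) = 16; |n| = √45.
Distance = |16| / √45 = 16/√45 ≈ 2.39.

2.39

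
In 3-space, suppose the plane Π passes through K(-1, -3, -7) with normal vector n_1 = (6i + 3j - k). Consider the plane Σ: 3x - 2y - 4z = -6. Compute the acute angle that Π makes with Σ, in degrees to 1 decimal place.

Π: n_1·r = n_1·K gives 6x + 3y - z = -8.
cos θ = |n₁·n₂| / (|n₁||n₂|) = |16| / (√46 · √29).
θ = arccos(0.43807) ≈ 64.0°.

64.0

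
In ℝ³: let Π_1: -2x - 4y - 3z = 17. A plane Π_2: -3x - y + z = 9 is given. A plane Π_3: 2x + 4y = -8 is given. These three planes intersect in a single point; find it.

(-4, 0, -3)

Solving the 3×3 linear system -2x - 4y - 3z = 17, -3x - y + z = 9, 2x + 4y = -8 (e.g. by elimination or Cramer's rule, determinant = 30) gives (-4, 0, -3).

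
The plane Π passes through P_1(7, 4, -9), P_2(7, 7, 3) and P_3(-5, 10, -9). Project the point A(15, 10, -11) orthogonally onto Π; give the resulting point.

(11, 2, -9)

P_1P_2 = (0, 3, 12), P_1P_3 = (-12, 6, 0); a normal to Π is P_1P_2 × P_1P_3 = (-72, -144, 36).
Using P_1: Π has equation -72x - 144y + 36z = -1404.
Foot = A − λn with λ = (n·A − d)/|n|² = (-2916 − (-1404))/27216 = -1/18.
Foot = (15, 10, -11) − (-1/18)·(-72, -144, 36) = (11, 2, -9).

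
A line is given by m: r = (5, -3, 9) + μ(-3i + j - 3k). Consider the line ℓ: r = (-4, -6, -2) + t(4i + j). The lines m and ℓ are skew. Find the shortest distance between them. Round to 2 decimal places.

Common perpendicular direction n = (-3, 1, -3) × (4, 1, 0) = (3, -12, -7).
With w = (-4, -6, -2) − (5, -3, 9) = (-9, -3, -11), w · n = 86.
Distance = |w · n| / |n| = |86| / √202 ≈ 6.05.

6.05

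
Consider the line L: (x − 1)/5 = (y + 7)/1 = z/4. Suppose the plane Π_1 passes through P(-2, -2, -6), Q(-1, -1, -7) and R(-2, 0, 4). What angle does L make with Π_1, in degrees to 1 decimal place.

34.6

L has direction (5, 1, 4) through (1, -7, 0).
PQ = (1, 1, -1), PR = (0, 2, 10); a normal to Π_1 is PQ × PR = (12, -10, 2).
Using P: Π_1 has equation 12x - 10y + 2z = -16.
sin θ = |n·v| / (|n||v|) = |58| / (√248 · √42) = 0.56830.
θ ≈ 34.6°.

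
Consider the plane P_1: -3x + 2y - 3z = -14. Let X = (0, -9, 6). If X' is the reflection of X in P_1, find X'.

(-6, -5, 0)

λ = (n·X − d)/|n|² = (-36 − (-14))/22 = -1.
Reflection = X − 2λn = (0, -9, 6) − (-2)·(-3, 2, -3) = (-6, -5, 0).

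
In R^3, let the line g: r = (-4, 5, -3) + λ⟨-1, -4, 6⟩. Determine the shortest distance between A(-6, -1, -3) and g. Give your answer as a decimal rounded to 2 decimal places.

5.22

Taking (-4, 5, -3) on g with direction v = (-1, -4, 6): w = A − (-4, 5, -3) = (-2, -6, 0), and w × v = (-36, 12, 2).
Distance = |w × v| / |v| = √1444 / √53 ≈ 5.22.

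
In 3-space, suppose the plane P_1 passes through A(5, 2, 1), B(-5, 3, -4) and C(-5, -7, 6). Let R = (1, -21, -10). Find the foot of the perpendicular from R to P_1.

(-5, -6, 5)

AB = (-10, 1, -5), AC = (-10, -9, 5); a normal to P_1 is AB × AC = (-40, 100, 100).
Using A: P_1 has equation -40x + 100y + 100z = 100.
Foot = R − λn with λ = (n·R − d)/|n|² = (-3140 − 100)/21600 = -3/20.
Foot = (1, -21, -10) − (-3/20)·(-40, 100, 100) = (-5, -6, 5).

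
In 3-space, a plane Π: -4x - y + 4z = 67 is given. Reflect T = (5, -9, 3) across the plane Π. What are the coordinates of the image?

λ = (n·T − d)/|n|² = (1 − 67)/33 = -2.
Reflection = T − 2λn = (5, -9, 3) − (-4)·(-4, -1, 4) = (-11, -13, 19).

(-11, -13, 19)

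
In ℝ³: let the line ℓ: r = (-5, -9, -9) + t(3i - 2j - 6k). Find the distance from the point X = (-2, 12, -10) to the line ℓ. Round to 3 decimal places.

20.884

Taking (-5, -9, -9) on ℓ with direction v = (3, -2, -6): w = X − (-5, -9, -9) = (3, 21, -1), and w × v = (-128, 15, -69).
Distance = |w × v| / |v| = √21370 / √49 ≈ 20.884.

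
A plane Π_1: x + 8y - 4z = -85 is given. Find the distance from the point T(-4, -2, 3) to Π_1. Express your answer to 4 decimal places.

n·T − d = (1)·(-4) + (8)·(-2) + (-4)·(3) − (-85) = 53; |n| = √81.
Distance = |53| / √81 = 53/√81 ≈ 5.8889.

5.8889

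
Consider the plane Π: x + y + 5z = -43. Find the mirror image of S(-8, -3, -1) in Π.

(-10, -5, -11)

λ = (n·S − d)/|n|² = (-16 − (-43))/27 = 1.
Reflection = S − 2λn = (-8, -3, -1) − 2·(1, 1, 5) = (-10, -5, -11).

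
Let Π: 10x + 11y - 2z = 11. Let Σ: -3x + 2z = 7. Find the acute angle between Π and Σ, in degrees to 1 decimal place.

cos θ = |n₁·n₂| / (|n₁||n₂|) = |-34| / (√225 · √13).
θ = arccos(0.62866) ≈ 51.0°.

51.0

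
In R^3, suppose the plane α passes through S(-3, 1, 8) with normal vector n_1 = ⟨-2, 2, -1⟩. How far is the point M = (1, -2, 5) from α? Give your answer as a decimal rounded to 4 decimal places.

3.6667

α: n_1·r = n_1·S gives -2x + 2y - z = 0.
n·M − d = (-2)·(1) + (2)·(-2) + (-1)·(5) − 0 = -11; |n| = √9.
Distance = |-11| / √9 = 11/√9 ≈ 3.6667.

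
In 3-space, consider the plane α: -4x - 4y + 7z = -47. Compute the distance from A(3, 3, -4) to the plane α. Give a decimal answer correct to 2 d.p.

n·A − d = (-4)·(3) + (-4)·(3) + (7)·(-4) − (-47) = -5; |n| = √81.
Distance = |-5| / √81 = 5/√81 ≈ 0.56.

0.56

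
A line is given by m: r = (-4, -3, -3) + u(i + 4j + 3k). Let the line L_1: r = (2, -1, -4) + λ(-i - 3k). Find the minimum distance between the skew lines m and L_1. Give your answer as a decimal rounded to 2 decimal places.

6.01

Common perpendicular direction n = (1, 4, 3) × (-1, 0, -3) = (-12, 0, 4).
With w = (2, -1, -4) − (-4, -3, -3) = (6, 2, -1), w · n = -76.
Distance = |w · n| / |n| = |-76| / √160 ≈ 6.01.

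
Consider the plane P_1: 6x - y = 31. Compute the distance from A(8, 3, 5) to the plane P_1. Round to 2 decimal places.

n·A − d = (6)·(8) + (-1)·(3) + (0)·(5) − 31 = 14; |n| = √37.
Distance = |14| / √37 = 14/√37 ≈ 2.30.

2.30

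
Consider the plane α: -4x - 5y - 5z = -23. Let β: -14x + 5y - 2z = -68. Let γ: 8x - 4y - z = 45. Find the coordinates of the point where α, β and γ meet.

Solving the 3×3 linear system -4x - 5y - 5z = -23, -14x + 5y - 2z = -68, 8x - 4y - z = 45 (e.g. by elimination or Cramer's rule, determinant = 122) gives (7, 4, -5).

(7, 4, -5)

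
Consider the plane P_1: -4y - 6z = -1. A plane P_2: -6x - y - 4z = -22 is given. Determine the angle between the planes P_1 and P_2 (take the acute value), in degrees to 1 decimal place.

57.8

cos θ = |n₁·n₂| / (|n₁||n₂|) = |28| / (√52 · √53).
θ = arccos(0.53336) ≈ 57.8°.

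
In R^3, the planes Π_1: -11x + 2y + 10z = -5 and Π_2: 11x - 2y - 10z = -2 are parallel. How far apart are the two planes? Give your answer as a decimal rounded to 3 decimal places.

Rescale Π_2 by 1/(-1): -11x + 2y + 10z = 2. Then distance = |-5 − 2| / √225 ≈ 0.467.

0.467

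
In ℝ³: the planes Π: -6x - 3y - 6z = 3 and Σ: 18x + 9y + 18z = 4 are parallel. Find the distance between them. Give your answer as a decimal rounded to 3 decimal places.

Rescale Σ by 1/(-3): -6x - 3y - 6z = -4/3. Then distance = |3 − (-4/3)| / √81 ≈ 0.481.

0.481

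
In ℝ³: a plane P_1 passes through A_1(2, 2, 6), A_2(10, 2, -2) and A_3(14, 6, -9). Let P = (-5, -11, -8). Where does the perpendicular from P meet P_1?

(7, -2, 4)

A_1A_2 = (8, 0, -8), A_1A_3 = (12, 4, -15); a normal to P_1 is A_1A_2 × A_1A_3 = (32, 24, 32).
Using A_1: P_1 has equation 32x + 24y + 32z = 304.
Foot = P − λn with λ = (n·P − d)/|n|² = (-680 − 304)/2624 = -3/8.
Foot = (-5, -11, -8) − (-3/8)·(32, 24, 32) = (7, -2, 4).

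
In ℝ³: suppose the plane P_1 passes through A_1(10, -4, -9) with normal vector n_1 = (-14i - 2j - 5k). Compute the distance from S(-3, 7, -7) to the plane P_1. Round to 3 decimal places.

P_1: n_1·r = n_1·A_1 gives -14x - 2y - 5z = -87.
n·S − d = (-14)·(-3) + (-2)·(7) + (-5)·(-7) − (-87) = 150; |n| = √225.
Distance = |150| / √225 = 150/√225 ≈ 10.000.

10.000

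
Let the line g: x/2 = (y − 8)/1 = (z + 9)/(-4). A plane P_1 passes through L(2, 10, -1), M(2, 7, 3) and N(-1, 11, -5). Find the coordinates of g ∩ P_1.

(-4, 6, -1)

g has direction (2, 1, -4) through (0, 8, -9).
LM = (0, -3, 4), LN = (-3, 1, -4); a normal to P_1 is LM × LN = (8, -12, -9).
Using L: P_1 has equation 8x - 12y - 9z = -95.
Substitute r = (0, 8, -9) + t(2, 1, -4) into the plane: -15 + 40t = -95, so t = -2.
Intersection: (0, 8, -9) + (-2)·(2, 1, -4) = (-4, 6, -1).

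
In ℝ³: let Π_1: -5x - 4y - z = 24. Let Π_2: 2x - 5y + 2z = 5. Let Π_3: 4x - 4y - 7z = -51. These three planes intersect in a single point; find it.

Solving the 3×3 linear system -5x - 4y - z = 24, 2x - 5y + 2z = 5, 4x - 4y - 7z = -51 (e.g. by elimination or Cramer's rule, determinant = -315) gives (-5, -1, 5).

(-5, -1, 5)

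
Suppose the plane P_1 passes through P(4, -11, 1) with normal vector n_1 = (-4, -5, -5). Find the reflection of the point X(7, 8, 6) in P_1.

P_1: n_1·r = n_1·P gives -4x - 5y - 5z = 34.
λ = (n·X − d)/|n|² = (-98 − 34)/66 = -2.
Reflection = X − 2λn = (7, 8, 6) − (-4)·(-4, -5, -5) = (-9, -12, -14).

(-9, -12, -14)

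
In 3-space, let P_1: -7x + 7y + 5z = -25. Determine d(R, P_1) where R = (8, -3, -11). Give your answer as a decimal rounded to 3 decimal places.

n·R − d = (-7)·(8) + (7)·(-3) + (5)·(-11) − (-25) = -107; |n| = √123.
Distance = |-107| / √123 = 107/√123 ≈ 9.648.

9.648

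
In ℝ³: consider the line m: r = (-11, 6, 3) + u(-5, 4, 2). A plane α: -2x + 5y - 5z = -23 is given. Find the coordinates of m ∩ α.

(4, -6, -3)

Substitute r = (-11, 6, 3) + t(-5, 4, 2) into the plane: 37 + 20t = -23, so t = -3.
Intersection: (-11, 6, 3) + (-3)·(-5, 4, 2) = (4, -6, -3).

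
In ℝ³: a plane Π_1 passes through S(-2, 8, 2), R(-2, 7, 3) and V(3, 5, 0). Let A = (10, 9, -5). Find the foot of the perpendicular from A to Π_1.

SR = (0, -1, 1), SV = (5, -3, -2); a normal to Π_1 is SR × SV = (5, 5, 5).
Using S: Π_1 has equation 5x + 5y + 5z = 40.
Foot = A − λn with λ = (n·A − d)/|n|² = (70 − 40)/75 = 2/5.
Foot = (10, 9, -5) − (2/5)·(5, 5, 5) = (8, 7, -7).

(8, 7, -7)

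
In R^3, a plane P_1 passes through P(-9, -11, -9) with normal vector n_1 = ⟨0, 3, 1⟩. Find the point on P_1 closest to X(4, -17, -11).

(4, -11, -9)

P_1: n_1·r = n_1·P gives 3y + z = -42.
Foot = X − λn with λ = (n·X − d)/|n|² = (-62 − (-42))/10 = -2.
Foot = (4, -17, -11) − (-2)·(0, 3, 1) = (4, -11, -9).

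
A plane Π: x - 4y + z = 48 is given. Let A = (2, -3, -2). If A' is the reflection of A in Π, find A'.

λ = (n·A − d)/|n|² = (12 − 48)/18 = -2.
Reflection = A − 2λn = (2, -3, -2) − (-4)·(1, -4, 1) = (6, -19, 2).

(6, -19, 2)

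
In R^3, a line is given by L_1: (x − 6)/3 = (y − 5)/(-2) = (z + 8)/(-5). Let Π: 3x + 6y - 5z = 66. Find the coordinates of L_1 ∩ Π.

L_1 has direction (3, -2, -5) through (6, 5, -8).
Substitute r = (6, 5, -8) + t(3, -2, -5) into the plane: 88 + 22t = 66, so t = -1.
Intersection: (6, 5, -8) + (-1)·(3, -2, -5) = (3, 7, -3).

(3, 7, -3)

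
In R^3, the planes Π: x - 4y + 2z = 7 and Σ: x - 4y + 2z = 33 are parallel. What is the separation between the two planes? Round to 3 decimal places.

5.674

Same normal n = (1, -4, 2) with |n| = √21; distance = |7 − 33| / |n| = 26/√21 ≈ 5.674.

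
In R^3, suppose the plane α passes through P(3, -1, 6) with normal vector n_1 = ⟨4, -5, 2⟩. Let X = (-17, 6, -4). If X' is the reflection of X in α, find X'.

α: n_1·r = n_1·P gives 4x - 5y + 2z = 29.
λ = (n·X − d)/|n|² = (-106 − 29)/45 = -3.
Reflection = X − 2λn = (-17, 6, -4) − (-6)·(4, -5, 2) = (7, -24, 8).

(7, -24, 8)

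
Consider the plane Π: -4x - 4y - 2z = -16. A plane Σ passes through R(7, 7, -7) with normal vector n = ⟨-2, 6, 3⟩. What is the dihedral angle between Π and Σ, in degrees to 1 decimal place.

Σ: n·r = n·R gives -2x + 6y + 3z = 7.
cos θ = |n₁·n₂| / (|n₁||n₂|) = |-22| / (√36 · √49).
θ = arccos(0.52381) ≈ 58.4°.

58.4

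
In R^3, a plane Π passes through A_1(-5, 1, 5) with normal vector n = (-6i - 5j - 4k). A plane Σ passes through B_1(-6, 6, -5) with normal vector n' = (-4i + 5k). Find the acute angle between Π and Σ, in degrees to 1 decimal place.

85.9

Π: n·r = n·A_1 gives -6x - 5y - 4z = 5.
Σ: n'·r = n'·B_1 gives -4x + 5z = -1.
cos θ = |n₁·n₂| / (|n₁||n₂|) = |4| / (√77 · √41).
θ = arccos(0.07119) ≈ 85.9°.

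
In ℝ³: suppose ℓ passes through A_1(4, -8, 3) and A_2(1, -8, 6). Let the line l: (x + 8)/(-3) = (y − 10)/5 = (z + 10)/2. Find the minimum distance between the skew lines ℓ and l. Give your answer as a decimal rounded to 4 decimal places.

14.9830

A direction vector for ℓ is A_2 − A_1 = (-3, 0, 3).
l has direction (-3, 5, 2) through (-8, 10, -10).
Common perpendicular direction n = (-3, 0, 3) × (-3, 5, 2) = (-15, -3, -15).
With w = (-8, 10, -10) − (4, -8, 3) = (-12, 18, -13), w · n = 321.
Distance = |w · n| / |n| = |321| / √459 ≈ 14.9830.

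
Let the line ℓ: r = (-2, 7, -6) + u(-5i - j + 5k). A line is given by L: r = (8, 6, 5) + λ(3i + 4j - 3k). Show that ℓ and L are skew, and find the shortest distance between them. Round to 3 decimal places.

14.849

Common perpendicular direction n = (-5, -1, 5) × (3, 4, -3) = (-17, 0, -17).
With w = (8, 6, 5) − (-2, 7, -6) = (10, -1, 11), w · n = -357.
Since n ≠ 0 the lines are not parallel, and w · n = -357 ≠ 0 so they do not intersect; hence they are skew.
Distance = |w · n| / |n| = |-357| / √578 ≈ 14.849.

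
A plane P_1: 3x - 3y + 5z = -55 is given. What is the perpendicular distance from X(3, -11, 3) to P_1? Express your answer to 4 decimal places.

n·X − d = (3)·(3) + (-3)·(-11) + (5)·(3) − (-55) = 112; |n| = √43.
Distance = |112| / √43 = 112/√43 ≈ 17.0798.

17.0798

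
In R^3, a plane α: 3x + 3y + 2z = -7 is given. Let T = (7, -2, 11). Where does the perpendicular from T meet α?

Foot = T − λn with λ = (n·T − d)/|n|² = (37 − (-7))/22 = 2.
Foot = (7, -2, 11) − 2·(3, 3, 2) = (1, -8, 7).

(1, -8, 7)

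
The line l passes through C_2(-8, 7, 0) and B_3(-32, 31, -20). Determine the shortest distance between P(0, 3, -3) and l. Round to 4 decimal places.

7.4502

A direction vector for l is B_3 − C_2 = (-24, 24, -20).
Taking (-8, 7, 0) on l with direction v = (-24, 24, -20): w = P − (-8, 7, 0) = (8, -4, -3), and w × v = (152, 232, 96).
Distance = |w × v| / |v| = √86144 / √1552 ≈ 7.4502.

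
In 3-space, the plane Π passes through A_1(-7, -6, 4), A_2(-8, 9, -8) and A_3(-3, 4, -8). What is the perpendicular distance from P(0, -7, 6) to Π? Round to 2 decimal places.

4.55

A_1A_2 = (-1, 15, -12), A_1A_3 = (4, 10, -12); a normal to Π is A_1A_2 × A_1A_3 = (-60, -60, -70).
Using A_1: Π has equation -60x - 60y - 70z = 500.
n·P − d = (-60)·(0) + (-60)·(-7) + (-70)·(6) − 500 = -500; |n| = √12100.
Distance = |-500| / √12100 = 500/√12100 ≈ 4.55.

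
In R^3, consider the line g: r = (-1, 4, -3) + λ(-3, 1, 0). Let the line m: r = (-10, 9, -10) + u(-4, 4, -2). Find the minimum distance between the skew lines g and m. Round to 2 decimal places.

4.31

Common perpendicular direction n = (-3, 1, 0) × (-4, 4, -2) = (-2, -6, -8).
With w = (-10, 9, -10) − (-1, 4, -3) = (-9, 5, -7), w · n = 44.
Distance = |w · n| / |n| = |44| / √104 ≈ 4.31.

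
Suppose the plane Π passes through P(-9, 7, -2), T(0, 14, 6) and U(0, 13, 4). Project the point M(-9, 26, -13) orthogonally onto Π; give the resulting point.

(-3, 8, -4)

PT = (9, 7, 8), PU = (9, 6, 6); a normal to Π is PT × PU = (-6, 18, -9).
Using P: Π has equation -6x + 18y - 9z = 198.
Foot = M − λn with λ = (n·M − d)/|n|² = (639 − 198)/441 = 1.
Foot = (-9, 26, -13) − 1·(-6, 18, -9) = (-3, 8, -4).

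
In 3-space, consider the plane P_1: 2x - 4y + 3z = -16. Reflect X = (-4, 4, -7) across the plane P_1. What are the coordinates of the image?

(0, -4, -1)

λ = (n·X − d)/|n|² = (-45 − (-16))/29 = -1.
Reflection = X − 2λn = (-4, 4, -7) − (-2)·(2, -4, 3) = (0, -4, -1).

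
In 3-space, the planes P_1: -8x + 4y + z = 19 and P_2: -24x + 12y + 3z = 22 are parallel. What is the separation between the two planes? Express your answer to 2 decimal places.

Rescale P_2 by 1/3: -8x + 4y + z = 22/3. Then distance = |19 − (22/3)| / √81 ≈ 1.30.

1.30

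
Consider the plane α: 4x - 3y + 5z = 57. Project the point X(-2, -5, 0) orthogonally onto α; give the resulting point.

(2, -8, 5)

Foot = X − λn with λ = (n·X − d)/|n|² = (7 − 57)/50 = -1.
Foot = (-2, -5, 0) − (-1)·(4, -3, 5) = (2, -8, 5).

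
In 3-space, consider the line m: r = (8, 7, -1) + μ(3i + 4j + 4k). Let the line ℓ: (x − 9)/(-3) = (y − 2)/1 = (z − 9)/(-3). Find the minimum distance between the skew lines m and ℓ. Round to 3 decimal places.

ℓ has direction (-3, 1, -3) through (9, 2, 9).
Common perpendicular direction n = (3, 4, 4) × (-3, 1, -3) = (-16, -3, 15).
With w = (9, 2, 9) − (8, 7, -1) = (1, -5, 10), w · n = 149.
Distance = |w · n| / |n| = |149| / √490 ≈ 6.731.

6.731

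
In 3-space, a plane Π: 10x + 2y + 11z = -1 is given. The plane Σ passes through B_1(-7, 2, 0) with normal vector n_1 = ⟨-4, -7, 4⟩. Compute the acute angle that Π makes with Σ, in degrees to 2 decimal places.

85.75

Σ: n_1·r = n_1·B_1 gives -4x - 7y + 4z = 14.
cos θ = |n₁·n₂| / (|n₁||n₂|) = |-10| / (√225 · √81).
θ = arccos(0.07407) ≈ 85.75°.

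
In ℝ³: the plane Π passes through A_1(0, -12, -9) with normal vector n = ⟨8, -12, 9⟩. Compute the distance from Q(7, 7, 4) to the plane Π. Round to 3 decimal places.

3.235

Π: n·r = n·A_1 gives 8x - 12y + 9z = 63.
n·Q − d = (8)·(7) + (-12)·(7) + (9)·(4) − 63 = -55; |n| = √289.
Distance = |-55| / √289 = 55/√289 ≈ 3.235.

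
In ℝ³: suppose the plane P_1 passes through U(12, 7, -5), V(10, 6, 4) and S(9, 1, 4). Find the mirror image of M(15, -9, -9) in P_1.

(5, -7, -11)

UV = (-2, -1, 9), US = (-3, -6, 9); a normal to P_1 is UV × US = (45, -9, 9).
Using U: P_1 has equation 45x - 9y + 9z = 432.
λ = (n·M − d)/|n|² = (675 − 432)/2187 = 1/9.
Reflection = M − 2λn = (15, -9, -9) − (2/9)·(45, -9, 9) = (5, -7, -11).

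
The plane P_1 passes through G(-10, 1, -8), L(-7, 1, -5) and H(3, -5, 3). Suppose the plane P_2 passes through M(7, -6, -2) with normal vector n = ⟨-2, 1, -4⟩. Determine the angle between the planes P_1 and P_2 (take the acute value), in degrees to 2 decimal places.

69.49

GL = (3, 0, 3), GH = (13, -6, 11); a normal to P_1 is GL × GH = (18, 6, -18).
Using G: P_1 has equation 18x + 6y - 18z = -30.
P_2: n·r = n·M gives -2x + y - 4z = -12.
cos θ = |n₁·n₂| / (|n₁||n₂|) = |42| / (√684 · √21).
θ = arccos(0.35044) ≈ 69.49°.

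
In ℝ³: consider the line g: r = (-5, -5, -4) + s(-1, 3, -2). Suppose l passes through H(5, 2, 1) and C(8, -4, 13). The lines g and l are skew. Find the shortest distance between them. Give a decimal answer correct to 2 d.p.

10.71

A direction vector for l is C − H = (3, -6, 12).
Common perpendicular direction n = (-1, 3, -2) × (3, -6, 12) = (24, 6, -3).
With w = (5, 2, 1) − (-5, -5, -4) = (10, 7, 5), w · n = 267.
Distance = |w · n| / |n| = |267| / √621 ≈ 10.71.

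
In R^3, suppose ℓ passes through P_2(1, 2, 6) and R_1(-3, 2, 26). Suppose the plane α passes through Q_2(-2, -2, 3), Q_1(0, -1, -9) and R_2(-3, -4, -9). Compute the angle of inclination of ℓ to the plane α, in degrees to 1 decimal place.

A direction vector for ℓ is R_1 − P_2 = (-4, 0, 20).
Q_2Q_1 = (2, 1, -12), Q_2R_2 = (-1, -2, -12); a normal to α is Q_2Q_1 × Q_2R_2 = (-36, 36, -3).
Using Q_2: α has equation -36x + 36y - 3z = -9.
sin θ = |n·v| / (|n||v|) = |84| / (√2601 · √416) = 0.08075.
θ ≈ 4.6°.

4.6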